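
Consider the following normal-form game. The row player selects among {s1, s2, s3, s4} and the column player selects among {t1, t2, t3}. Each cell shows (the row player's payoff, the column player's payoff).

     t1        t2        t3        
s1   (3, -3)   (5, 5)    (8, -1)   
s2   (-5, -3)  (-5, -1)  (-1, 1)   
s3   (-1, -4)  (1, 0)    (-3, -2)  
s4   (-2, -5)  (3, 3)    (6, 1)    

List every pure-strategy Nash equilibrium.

(s1, t2)

Find each player's best response to every opponent strategy; NE are the intersections.
The row player's best responses — vs t1: s1 (payoff 3); vs t2: s1 (payoff 5); vs t3: s1 (payoff 8).
The column player's best responses — vs s1: t2 (payoff 5); vs s2: t3 (payoff 1); vs s3: t2 (payoff 0); vs s4: t2 (payoff 3).
The only mutual best response is (s1, t2); neither player gains by switching there.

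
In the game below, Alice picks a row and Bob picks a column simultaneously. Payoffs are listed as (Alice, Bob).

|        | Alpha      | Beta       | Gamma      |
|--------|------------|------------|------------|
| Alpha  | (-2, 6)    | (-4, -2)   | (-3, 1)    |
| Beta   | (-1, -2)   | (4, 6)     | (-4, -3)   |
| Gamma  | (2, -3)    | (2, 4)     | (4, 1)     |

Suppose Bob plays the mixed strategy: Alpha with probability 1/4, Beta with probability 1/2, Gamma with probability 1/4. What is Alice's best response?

Compute Alice's expected payoff from each pure strategy against the given mix.
Alpha: (1/4)·(-2) + (1/2)·(-4) + (1/4)·(-3) = -13/4
Beta: (1/4)·(-1) + (1/2)·4 + (1/4)·(-4) = 3/4
Gamma: (1/4)·2 + (1/2)·2 + (1/4)·4 = 5/2
Highest expected payoff is 5/2, from Gamma.

Gamma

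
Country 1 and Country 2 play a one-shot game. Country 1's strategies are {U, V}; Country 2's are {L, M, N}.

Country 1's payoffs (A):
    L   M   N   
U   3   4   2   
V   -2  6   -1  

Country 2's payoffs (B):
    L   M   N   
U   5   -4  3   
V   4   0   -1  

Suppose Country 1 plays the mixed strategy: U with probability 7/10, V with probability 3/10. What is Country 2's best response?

Compute Country 2's expected payoff from each pure strategy against the given mix.
L: (7/10)·5 + (3/10)·4 = 47/10
M: (7/10)·(-4) + (3/10)·0 = -14/5
N: (7/10)·3 + (3/10)·(-1) = 9/5
Highest expected payoff is 47/10, from L.

L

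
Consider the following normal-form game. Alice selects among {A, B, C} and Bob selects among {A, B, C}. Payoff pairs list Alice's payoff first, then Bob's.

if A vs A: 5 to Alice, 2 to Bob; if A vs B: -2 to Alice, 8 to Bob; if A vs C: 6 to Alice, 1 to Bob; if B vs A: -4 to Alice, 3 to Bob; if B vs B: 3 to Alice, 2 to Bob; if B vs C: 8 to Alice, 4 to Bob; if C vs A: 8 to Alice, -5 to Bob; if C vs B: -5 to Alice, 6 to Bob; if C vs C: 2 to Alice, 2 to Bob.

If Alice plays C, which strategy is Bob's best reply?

B

With Alice fixed at C, Bob's payoffs are: A → -5, B → 6, C → 2.
The maximum is 6, achieved by B.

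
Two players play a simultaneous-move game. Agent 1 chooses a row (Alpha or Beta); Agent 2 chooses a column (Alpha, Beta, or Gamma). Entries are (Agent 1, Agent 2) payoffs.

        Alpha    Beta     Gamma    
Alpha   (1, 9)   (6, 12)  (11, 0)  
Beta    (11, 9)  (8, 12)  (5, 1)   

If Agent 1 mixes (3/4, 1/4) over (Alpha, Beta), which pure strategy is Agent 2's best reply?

Agent 2's best reply maximizes expected payoff against the mix.
Alpha: (3/4)·9 + (1/4)·9 = 9
Beta: (3/4)·12 + (1/4)·12 = 12
Gamma: (3/4)·0 + (1/4)·1 = 1/4
Highest expected payoff is 12, from Beta.

Beta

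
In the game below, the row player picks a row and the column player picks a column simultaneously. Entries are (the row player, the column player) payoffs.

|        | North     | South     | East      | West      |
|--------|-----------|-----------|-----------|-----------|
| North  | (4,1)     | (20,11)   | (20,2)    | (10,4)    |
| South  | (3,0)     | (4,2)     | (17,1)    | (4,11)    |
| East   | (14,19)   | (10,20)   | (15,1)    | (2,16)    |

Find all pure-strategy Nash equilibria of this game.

(North, South)

Check mutual best responses: a cell is a NE iff neither player can gain by unilaterally deviating.
The row player's best responses — vs North: East (payoff 14); vs South: North (payoff 20); vs East: North (payoff 20); vs West: North (payoff 10).
The column player's best responses — vs North: South (payoff 11); vs South: West (payoff 11); vs East: South (payoff 20).
The only mutual best response is (North, South); neither player gains by switching there.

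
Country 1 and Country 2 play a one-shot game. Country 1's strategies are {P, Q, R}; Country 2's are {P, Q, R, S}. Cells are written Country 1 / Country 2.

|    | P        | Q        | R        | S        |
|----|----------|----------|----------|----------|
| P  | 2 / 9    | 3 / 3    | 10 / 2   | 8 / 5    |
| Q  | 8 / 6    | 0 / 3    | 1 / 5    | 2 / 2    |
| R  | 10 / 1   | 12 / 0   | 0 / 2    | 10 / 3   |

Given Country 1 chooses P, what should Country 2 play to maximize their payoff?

P

With Country 1 fixed at P, Country 2's payoffs are: P → 9, Q → 3, R → 2, S → 5.
The maximum is 9, achieved by P.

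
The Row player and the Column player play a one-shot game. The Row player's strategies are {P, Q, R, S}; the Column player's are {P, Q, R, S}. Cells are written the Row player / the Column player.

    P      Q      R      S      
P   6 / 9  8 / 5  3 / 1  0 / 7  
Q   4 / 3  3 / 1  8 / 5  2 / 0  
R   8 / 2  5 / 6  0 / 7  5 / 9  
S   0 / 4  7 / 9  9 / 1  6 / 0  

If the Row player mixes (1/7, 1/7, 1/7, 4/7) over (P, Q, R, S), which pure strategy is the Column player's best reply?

Q

The Column player's best reply maximizes expected payoff against the mix.
P: (1/7)·9 + (1/7)·3 + (1/7)·2 + (4/7)·4 = 30/7
Q: (1/7)·5 + (1/7)·1 + (1/7)·6 + (4/7)·9 = 48/7
R: (1/7)·1 + (1/7)·5 + (1/7)·7 + (4/7)·1 = 17/7
S: (1/7)·7 + (1/7)·0 + (1/7)·9 + (4/7)·0 = 16/7
Highest expected payoff is 48/7, from Q.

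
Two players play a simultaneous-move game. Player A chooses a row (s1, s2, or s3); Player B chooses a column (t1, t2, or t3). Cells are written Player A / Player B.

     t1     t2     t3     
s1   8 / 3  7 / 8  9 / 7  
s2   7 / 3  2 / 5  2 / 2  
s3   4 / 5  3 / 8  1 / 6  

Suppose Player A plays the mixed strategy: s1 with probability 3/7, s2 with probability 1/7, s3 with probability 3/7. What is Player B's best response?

t2

Player B's best reply maximizes expected payoff against the mix.
t1: (3/7)·3 + (1/7)·3 + (3/7)·5 = 27/7
t2: (3/7)·8 + (1/7)·5 + (3/7)·8 = 53/7
t3: (3/7)·7 + (1/7)·2 + (3/7)·6 = 41/7
Highest expected payoff is 53/7, from t2.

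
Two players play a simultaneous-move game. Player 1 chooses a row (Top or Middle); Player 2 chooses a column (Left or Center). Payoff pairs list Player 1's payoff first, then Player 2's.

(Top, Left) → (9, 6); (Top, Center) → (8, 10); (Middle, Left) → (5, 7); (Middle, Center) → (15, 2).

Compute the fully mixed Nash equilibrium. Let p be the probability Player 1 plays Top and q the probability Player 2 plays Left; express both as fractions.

In a mixed NE each player is indifferent between their pure strategies, so the opponent's mix sets the indifference.
Player 2 indifferent between Left and Center: p·6 + (1−p)·7 = p·10 + (1−p)·2 ⟹ 7 + (-1)p = 2 + 8p ⟹ p = 5/9.
Player 1 indifferent between Top and Middle: q·9 + (1−q)·8 = q·5 + (1−q)·15 ⟹ 8 + 1q = 15 + (-10)q ⟹ q = 7/11.

p = 5/9, q = 7/11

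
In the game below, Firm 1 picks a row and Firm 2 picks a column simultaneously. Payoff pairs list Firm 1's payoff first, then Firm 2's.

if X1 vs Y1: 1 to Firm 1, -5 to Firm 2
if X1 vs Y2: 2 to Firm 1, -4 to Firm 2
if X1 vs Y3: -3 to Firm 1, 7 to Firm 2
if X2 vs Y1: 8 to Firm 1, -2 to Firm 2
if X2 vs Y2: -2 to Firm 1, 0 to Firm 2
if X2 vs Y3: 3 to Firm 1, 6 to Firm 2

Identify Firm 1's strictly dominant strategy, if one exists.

A strategy is strictly dominant if it gives Firm 1 a strictly higher payoff than every other strategy, against every choice by the opponent.
X1 is not dominant: against Y1, X2 gives 8 > 1.
X2 is not dominant: against Y2, X1 gives 2 > -2.
No single strategy is best against every opponent action.

None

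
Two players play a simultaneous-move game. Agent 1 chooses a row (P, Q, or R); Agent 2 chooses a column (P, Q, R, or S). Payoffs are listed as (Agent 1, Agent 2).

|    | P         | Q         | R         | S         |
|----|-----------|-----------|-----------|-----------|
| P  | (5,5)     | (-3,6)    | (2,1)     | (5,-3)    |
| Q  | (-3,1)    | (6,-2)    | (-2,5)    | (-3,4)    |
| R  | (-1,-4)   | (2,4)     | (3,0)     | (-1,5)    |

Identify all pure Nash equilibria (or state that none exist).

None

Check mutual best responses: a cell is a NE iff neither player can gain by unilaterally deviating.
Agent 1's best responses — vs P: P (payoff 5); vs Q: Q (payoff 6); vs R: R (payoff 3); vs S: P (payoff 5).
Agent 2's best responses — vs P: Q (payoff 6); vs Q: R (payoff 5); vs R: S (payoff 5).
No cell has both players best-responding. For instance, Agent 1's best reply to S is P, but against P Agent 2 prefers Q over S.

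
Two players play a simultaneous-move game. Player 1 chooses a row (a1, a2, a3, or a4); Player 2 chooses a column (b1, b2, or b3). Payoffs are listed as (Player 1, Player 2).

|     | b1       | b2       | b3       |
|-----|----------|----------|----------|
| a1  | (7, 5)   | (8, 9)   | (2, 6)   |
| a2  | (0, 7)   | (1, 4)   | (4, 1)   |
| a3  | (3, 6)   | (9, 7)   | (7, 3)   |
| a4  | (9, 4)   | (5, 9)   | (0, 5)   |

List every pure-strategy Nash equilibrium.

A profile is a Nash equilibrium when each player is best-responding to the other.
Player 1's best responses — vs b1: a4 (payoff 9); vs b2: a3 (payoff 9); vs b3: a3 (payoff 7).
Player 2's best responses — vs a1: b2 (payoff 9); vs a2: b1 (payoff 7); vs a3: b2 (payoff 7); vs a4: b2 (payoff 9).
The only mutual best response is (a3, b2); neither player gains by switching there.

(a3, b2)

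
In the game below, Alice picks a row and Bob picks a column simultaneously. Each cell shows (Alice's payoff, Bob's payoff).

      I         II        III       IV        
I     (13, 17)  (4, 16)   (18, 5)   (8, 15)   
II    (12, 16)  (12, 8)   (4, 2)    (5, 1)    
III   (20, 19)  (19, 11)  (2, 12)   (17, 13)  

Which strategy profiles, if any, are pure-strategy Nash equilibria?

(III, I)

A profile is a Nash equilibrium when each player is best-responding to the other.
Alice's best responses — vs I: III (payoff 20); vs II: III (payoff 19); vs III: I (payoff 18); vs IV: III (payoff 17).
Bob's best responses — vs I: I (payoff 17); vs II: I (payoff 16); vs III: I (payoff 19).
The only mutual best response is (III, I); neither player gains by switching there.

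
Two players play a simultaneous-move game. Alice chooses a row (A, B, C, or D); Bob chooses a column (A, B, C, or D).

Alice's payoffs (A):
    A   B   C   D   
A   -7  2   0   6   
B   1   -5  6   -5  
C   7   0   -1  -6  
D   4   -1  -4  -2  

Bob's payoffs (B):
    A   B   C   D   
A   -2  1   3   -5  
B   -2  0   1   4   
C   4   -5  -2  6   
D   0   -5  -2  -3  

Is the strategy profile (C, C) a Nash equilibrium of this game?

No

Holding Bob at C: Alice gets -1 from C but could get 6 by switching to B. Alice has a profitable deviation.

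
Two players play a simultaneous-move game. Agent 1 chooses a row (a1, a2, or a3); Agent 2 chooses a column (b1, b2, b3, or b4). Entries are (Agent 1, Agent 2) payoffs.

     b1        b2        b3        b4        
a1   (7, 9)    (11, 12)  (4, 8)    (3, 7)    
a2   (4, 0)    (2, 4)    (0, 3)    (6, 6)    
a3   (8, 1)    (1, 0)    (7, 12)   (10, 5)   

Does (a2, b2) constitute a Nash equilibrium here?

No

Holding Agent 2 at b2: Agent 1 gets 2 from a2 but could get 11 by switching to a1. Agent 1 has a profitable deviation.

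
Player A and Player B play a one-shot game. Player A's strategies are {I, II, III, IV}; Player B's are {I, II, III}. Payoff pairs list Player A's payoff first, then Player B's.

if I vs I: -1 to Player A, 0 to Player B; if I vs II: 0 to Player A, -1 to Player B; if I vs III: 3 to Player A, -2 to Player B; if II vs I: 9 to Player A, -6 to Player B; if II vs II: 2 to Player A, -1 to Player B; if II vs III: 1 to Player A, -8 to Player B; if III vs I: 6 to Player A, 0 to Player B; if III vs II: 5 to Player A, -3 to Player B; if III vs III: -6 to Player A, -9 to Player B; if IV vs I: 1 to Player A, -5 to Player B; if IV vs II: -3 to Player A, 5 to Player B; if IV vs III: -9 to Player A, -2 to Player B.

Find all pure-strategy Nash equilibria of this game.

A profile is a Nash equilibrium when each player is best-responding to the other.
Player A's best responses — vs I: II (payoff 9); vs II: III (payoff 5); vs III: I (payoff 3).
Player B's best responses — vs I: I (payoff 0); vs II: II (payoff -1); vs III: I (payoff 0); vs IV: II (payoff 5).
No cell has both players best-responding. For instance, Player A's best reply to II is III, but against III Player B prefers I over II.

None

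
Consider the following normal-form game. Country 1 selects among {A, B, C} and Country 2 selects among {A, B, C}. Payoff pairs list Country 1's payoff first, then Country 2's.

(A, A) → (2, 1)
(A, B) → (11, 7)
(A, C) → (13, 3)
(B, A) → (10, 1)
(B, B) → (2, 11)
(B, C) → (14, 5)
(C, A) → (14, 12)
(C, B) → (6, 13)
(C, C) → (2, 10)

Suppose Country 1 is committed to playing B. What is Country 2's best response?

With Country 1 fixed at B, Country 2's payoffs are: A → 1, B → 11, C → 5.
The maximum is 11, achieved by B.

B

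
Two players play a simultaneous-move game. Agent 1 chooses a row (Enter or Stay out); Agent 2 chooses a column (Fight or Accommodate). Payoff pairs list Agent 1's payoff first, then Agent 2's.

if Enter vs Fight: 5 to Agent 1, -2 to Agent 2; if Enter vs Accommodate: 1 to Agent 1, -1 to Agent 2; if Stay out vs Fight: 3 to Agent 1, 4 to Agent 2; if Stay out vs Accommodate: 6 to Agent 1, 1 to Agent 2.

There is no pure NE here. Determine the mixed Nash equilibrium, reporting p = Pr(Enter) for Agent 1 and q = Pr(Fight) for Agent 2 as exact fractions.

Each player's mixing probability is pinned down by making the *other* player indifferent.
Agent 2 indifferent between Fight and Accommodate: p·(-2) + (1−p)·4 = p·(-1) + (1−p)·1 ⟹ 4 + (-6)p = 1 + (-2)p ⟹ p = 3/4.
Agent 1 indifferent between Enter and Stay out: q·5 + (1−q)·1 = q·3 + (1−q)·6 ⟹ 1 + 4q = 6 + (-3)q ⟹ q = 5/7.

p = 3/4, q = 5/7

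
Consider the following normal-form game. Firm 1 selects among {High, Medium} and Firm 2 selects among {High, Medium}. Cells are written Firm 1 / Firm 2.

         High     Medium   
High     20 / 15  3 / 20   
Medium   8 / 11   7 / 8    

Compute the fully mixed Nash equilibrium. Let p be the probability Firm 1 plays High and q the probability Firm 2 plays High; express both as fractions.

p = 3/8, q = 1/4

Each player's mixing probability is pinned down by making the *other* player indifferent.
Firm 2 indifferent between High and Medium: p·15 + (1−p)·11 = p·20 + (1−p)·8 ⟹ 11 + 4p = 8 + 12p ⟹ p = 3/8.
Firm 1 indifferent between High and Medium: q·20 + (1−q)·3 = q·8 + (1−q)·7 ⟹ 3 + 17q = 7 + 1q ⟹ q = 1/4.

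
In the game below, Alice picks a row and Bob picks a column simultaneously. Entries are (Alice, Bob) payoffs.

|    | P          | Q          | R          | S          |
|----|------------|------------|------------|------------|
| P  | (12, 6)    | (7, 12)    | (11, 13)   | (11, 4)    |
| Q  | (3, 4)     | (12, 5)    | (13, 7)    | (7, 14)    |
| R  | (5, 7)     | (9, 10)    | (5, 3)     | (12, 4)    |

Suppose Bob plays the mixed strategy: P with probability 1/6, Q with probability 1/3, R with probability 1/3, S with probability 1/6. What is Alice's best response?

Compute Alice's expected payoff from each pure strategy against the given mix.
P: (1/6)·12 + (1/3)·7 + (1/3)·11 + (1/6)·11 = 59/6
Q: (1/6)·3 + (1/3)·12 + (1/3)·13 + (1/6)·7 = 10
R: (1/6)·5 + (1/3)·9 + (1/3)·5 + (1/6)·12 = 15/2
Highest expected payoff is 10, from Q.

Q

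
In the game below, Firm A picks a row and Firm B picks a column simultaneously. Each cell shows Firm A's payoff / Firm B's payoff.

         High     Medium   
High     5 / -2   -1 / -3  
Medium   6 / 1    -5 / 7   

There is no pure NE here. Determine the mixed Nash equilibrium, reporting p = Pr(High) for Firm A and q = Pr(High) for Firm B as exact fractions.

Each player's mixing probability is pinned down by making the *other* player indifferent.
Firm B indifferent between High and Medium: p·(-2) + (1−p)·1 = p·(-3) + (1−p)·7 ⟹ 1 + (-3)p = 7 + (-10)p ⟹ p = 6/7.
Firm A indifferent between High and Medium: q·5 + (1−q)·(-1) = q·6 + (1−q)·(-5) ⟹ (-1) + 6q = (-5) + 11q ⟹ q = 4/5.

p = 6/7, q = 4/5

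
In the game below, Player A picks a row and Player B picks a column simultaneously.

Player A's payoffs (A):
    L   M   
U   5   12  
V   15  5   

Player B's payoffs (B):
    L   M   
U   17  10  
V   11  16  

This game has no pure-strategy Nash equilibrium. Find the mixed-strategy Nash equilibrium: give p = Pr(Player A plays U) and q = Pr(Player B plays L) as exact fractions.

p = 5/12, q = 7/17

Each player's mixing probability is pinned down by making the *other* player indifferent.
Player B indifferent between L and M: p·17 + (1−p)·11 = p·10 + (1−p)·16 ⟹ 11 + 6p = 16 + (-6)p ⟹ p = 5/12.
Player A indifferent between U and V: q·5 + (1−q)·12 = q·15 + (1−q)·5 ⟹ 12 + (-7)q = 5 + 10q ⟹ q = 7/17.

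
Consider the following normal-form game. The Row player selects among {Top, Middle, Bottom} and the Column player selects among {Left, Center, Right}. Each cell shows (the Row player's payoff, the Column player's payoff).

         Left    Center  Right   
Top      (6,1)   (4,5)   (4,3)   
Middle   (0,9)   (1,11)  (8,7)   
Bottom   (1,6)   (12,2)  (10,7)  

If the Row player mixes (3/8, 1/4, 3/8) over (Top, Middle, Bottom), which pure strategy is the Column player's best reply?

The Column player's best reply maximizes expected payoff against the mix.
Left: (3/8)·1 + (1/4)·9 + (3/8)·6 = 39/8
Center: (3/8)·5 + (1/4)·11 + (3/8)·2 = 43/8
Right: (3/8)·3 + (1/4)·7 + (3/8)·7 = 11/2
Highest expected payoff is 11/2, from Right.

Right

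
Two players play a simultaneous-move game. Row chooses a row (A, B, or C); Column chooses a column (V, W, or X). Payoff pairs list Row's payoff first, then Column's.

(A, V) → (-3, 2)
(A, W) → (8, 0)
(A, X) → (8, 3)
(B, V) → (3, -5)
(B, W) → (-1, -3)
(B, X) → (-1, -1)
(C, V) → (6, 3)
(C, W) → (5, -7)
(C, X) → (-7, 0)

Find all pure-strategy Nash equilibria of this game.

(A, X) and (C, V)

Check mutual best responses: a cell is a NE iff neither player can gain by unilaterally deviating.
Row's best responses — vs V: C (payoff 6); vs W: A (payoff 8); vs X: A (payoff 8).
Column's best responses — vs A: X (payoff 3); vs B: X (payoff -1); vs C: V (payoff 3).
Mutual best responses occur at (A, X) and (C, V); at each, neither player gains by switching.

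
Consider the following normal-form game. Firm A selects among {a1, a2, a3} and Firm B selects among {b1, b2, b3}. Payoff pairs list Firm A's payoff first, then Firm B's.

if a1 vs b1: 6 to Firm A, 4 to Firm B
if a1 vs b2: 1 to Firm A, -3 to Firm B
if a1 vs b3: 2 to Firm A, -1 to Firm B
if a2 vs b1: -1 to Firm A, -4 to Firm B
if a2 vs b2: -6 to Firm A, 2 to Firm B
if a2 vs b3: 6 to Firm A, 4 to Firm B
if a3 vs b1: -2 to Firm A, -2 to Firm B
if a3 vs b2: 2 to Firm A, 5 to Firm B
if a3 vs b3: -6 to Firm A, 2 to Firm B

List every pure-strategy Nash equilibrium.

A profile is a Nash equilibrium when each player is best-responding to the other.
Firm A's best responses — vs b1: a1 (payoff 6); vs b2: a3 (payoff 2); vs b3: a2 (payoff 6).
Firm B's best responses — vs a1: b1 (payoff 4); vs a2: b3 (payoff 4); vs a3: b2 (payoff 5).
Mutual best responses occur at (a1, b1), (a2, b3), and (a3, b2); at each, neither player gains by switching.

(a1, b1), (a2, b3), and (a3, b2)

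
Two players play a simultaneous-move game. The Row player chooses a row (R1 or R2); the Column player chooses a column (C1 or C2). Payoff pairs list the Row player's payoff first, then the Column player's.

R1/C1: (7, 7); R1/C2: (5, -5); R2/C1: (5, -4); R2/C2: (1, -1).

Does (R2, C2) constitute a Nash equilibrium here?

No

Holding the Column player at C2: the Row player gets 1 from R2 but could get 5 by switching to R1. The Row player has a profitable deviation.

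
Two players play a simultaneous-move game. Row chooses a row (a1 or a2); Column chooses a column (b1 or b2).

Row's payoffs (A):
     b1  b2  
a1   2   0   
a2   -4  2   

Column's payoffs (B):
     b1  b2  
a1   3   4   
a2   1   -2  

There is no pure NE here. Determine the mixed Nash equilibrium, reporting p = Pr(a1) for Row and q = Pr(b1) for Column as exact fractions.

p = 3/4, q = 1/4

In a mixed NE each player is indifferent between their pure strategies, so the opponent's mix sets the indifference.
Column indifferent between b1 and b2: p·3 + (1−p)·1 = p·4 + (1−p)·(-2) ⟹ 1 + 2p = (-2) + 6p ⟹ p = 3/4.
Row indifferent between a1 and a2: q·2 + (1−q)·0 = q·(-4) + (1−q)·2 ⟹ 0 + 2q = 2 + (-6)q ⟹ q = 1/4.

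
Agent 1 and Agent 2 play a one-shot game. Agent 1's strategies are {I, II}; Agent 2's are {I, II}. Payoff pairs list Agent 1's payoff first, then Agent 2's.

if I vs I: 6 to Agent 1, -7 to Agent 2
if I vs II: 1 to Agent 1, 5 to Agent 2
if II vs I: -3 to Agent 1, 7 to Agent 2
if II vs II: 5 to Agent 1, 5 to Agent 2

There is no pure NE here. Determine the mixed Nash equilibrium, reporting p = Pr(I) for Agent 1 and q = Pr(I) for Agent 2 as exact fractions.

Each player's mixing probability is pinned down by making the *other* player indifferent.
Agent 2 indifferent between I and II: p·(-7) + (1−p)·7 = p·5 + (1−p)·5 ⟹ 7 + (-14)p = 5 + 0p ⟹ p = 1/7.
Agent 1 indifferent between I and II: q·6 + (1−q)·1 = q·(-3) + (1−q)·5 ⟹ 1 + 5q = 5 + (-8)q ⟹ q = 4/13.

p = 1/7, q = 4/13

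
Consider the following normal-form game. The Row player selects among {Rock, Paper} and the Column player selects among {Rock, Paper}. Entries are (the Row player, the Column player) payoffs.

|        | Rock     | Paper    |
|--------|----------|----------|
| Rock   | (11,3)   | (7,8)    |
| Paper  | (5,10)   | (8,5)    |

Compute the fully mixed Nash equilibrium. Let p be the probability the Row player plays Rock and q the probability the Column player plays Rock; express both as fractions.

p = 1/2, q = 1/7

In a mixed NE each player is indifferent between their pure strategies, so the opponent's mix sets the indifference.
The Column player indifferent between Rock and Paper: p·3 + (1−p)·10 = p·8 + (1−p)·5 ⟹ 10 + (-7)p = 5 + 3p ⟹ p = 1/2.
The Row player indifferent between Rock and Paper: q·11 + (1−q)·7 = q·5 + (1−q)·8 ⟹ 7 + 4q = 8 + (-3)q ⟹ q = 1/7.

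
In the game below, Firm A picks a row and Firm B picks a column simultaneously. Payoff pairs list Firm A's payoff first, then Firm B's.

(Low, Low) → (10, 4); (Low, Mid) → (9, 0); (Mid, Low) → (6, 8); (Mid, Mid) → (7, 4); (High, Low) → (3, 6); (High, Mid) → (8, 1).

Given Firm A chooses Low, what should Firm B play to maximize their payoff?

Low

With Firm A fixed at Low, Firm B's payoffs are: Low → 4, Mid → 0.
The maximum is 4, achieved by Low.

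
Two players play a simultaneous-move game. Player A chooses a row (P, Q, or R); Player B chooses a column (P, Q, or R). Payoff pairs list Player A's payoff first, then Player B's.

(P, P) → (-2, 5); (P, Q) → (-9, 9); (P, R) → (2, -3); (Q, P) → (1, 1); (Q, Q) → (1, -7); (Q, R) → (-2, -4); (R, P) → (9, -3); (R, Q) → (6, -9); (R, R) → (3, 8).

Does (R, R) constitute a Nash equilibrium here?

Holding Player B at R: Player A gets 3 from R, versus 2 from P, -2 from Q. No profitable deviation for Player A.
Holding Player A at R: Player B gets 8 from R, versus -3 from P, -9 from Q. No profitable deviation for Player B either.

Yes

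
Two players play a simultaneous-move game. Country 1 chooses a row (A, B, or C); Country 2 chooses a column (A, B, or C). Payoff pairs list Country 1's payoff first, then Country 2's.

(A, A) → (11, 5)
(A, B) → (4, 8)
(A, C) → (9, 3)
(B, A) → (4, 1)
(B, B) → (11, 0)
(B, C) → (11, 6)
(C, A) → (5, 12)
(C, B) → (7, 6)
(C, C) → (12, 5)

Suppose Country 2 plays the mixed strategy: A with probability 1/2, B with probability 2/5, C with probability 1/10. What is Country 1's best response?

A

Compute Country 1's expected payoff from each pure strategy against the given mix.
A: (1/2)·11 + (2/5)·4 + (1/10)·9 = 8
B: (1/2)·4 + (2/5)·11 + (1/10)·11 = 15/2
C: (1/2)·5 + (2/5)·7 + (1/10)·12 = 13/2
Highest expected payoff is 8, from A.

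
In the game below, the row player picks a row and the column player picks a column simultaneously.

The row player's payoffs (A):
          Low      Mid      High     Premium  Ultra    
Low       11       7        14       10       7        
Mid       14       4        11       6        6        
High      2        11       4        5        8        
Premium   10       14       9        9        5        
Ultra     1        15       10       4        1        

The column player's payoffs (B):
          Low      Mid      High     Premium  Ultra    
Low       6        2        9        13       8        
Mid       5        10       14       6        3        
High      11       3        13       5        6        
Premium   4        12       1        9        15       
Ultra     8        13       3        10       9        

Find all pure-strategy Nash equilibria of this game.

(Low, Premium) and (Ultra, Mid)

Find each player's best response to every opponent strategy; NE are the intersections.
The row player's best responses — vs Low: Mid (payoff 14); vs Mid: Ultra (payoff 15); vs High: Low (payoff 14); vs Premium: Low (payoff 10); vs Ultra: High (payoff 8).
The column player's best responses — vs Low: Premium (payoff 13); vs Mid: High (payoff 14); vs High: High (payoff 13); vs Premium: Ultra (payoff 15); vs Ultra: Mid (payoff 13).
Mutual best responses occur at (Low, Premium) and (Ultra, Mid); at each, neither player gains by switching.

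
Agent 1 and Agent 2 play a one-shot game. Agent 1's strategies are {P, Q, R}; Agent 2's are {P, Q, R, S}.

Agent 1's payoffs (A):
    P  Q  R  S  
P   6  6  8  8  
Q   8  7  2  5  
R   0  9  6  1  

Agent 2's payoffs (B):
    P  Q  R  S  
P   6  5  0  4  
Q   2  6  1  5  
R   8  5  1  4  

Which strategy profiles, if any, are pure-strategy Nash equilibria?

Find each player's best response to every opponent strategy; NE are the intersections.
Agent 1's best responses — vs P: Q (payoff 8); vs Q: R (payoff 9); vs R: P (payoff 8); vs S: P (payoff 8).
Agent 2's best responses — vs P: P (payoff 6); vs Q: Q (payoff 6); vs R: P (payoff 8).
No cell has both players best-responding. For instance, Agent 1's best reply to P is Q, but against Q Agent 2 prefers Q over P.

There is no pure-strategy Nash equilibrium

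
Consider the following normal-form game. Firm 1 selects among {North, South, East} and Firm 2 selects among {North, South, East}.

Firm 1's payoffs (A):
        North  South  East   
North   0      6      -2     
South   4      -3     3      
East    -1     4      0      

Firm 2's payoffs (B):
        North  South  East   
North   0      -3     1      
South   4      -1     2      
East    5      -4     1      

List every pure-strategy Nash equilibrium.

Find each player's best response to every opponent strategy; NE are the intersections.
Firm 1's best responses — vs North: South (payoff 4); vs South: North (payoff 6); vs East: South (payoff 3).
Firm 2's best responses — vs North: East (payoff 1); vs South: North (payoff 4); vs East: North (payoff 5).
The only mutual best response is (South, North); neither player gains by switching there.

(South, North)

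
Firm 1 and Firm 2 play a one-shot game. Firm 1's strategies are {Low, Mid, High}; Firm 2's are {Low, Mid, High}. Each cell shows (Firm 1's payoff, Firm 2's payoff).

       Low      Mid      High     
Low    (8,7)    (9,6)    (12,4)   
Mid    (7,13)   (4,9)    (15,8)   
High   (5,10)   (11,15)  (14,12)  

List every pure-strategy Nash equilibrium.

(Low, Low) and (High, Mid)

Check mutual best responses: a cell is a NE iff neither player can gain by unilaterally deviating.
Firm 1's best responses — vs Low: Low (payoff 8); vs Mid: High (payoff 11); vs High: Mid (payoff 15).
Firm 2's best responses — vs Low: Low (payoff 7); vs Mid: Low (payoff 13); vs High: Mid (payoff 15).
Mutual best responses occur at (Low, Low) and (High, Mid); at each, neither player gains by switching.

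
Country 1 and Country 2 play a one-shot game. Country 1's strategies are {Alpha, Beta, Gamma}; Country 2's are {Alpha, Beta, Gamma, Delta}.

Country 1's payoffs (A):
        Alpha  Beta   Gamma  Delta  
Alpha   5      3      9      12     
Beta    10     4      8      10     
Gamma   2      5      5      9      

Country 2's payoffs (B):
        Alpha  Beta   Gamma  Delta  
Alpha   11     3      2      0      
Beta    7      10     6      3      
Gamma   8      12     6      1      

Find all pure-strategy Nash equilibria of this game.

Check mutual best responses: a cell is a NE iff neither player can gain by unilaterally deviating.
Country 1's best responses — vs Alpha: Beta (payoff 10); vs Beta: Gamma (payoff 5); vs Gamma: Alpha (payoff 9); vs Delta: Alpha (payoff 12).
Country 2's best responses — vs Alpha: Alpha (payoff 11); vs Beta: Beta (payoff 10); vs Gamma: Beta (payoff 12).
The only mutual best response is (Gamma, Beta); neither player gains by switching there.

(Gamma, Beta)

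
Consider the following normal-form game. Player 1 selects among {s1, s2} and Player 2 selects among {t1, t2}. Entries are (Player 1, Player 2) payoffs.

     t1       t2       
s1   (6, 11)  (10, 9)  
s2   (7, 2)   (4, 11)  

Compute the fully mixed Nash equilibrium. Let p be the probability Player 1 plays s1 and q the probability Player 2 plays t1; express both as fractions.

Each player's mixing probability is pinned down by making the *other* player indifferent.
Player 2 indifferent between t1 and t2: p·11 + (1−p)·2 = p·9 + (1−p)·11 ⟹ 2 + 9p = 11 + (-2)p ⟹ p = 9/11.
Player 1 indifferent between s1 and s2: q·6 + (1−q)·10 = q·7 + (1−q)·4 ⟹ 10 + (-4)q = 4 + 3q ⟹ q = 6/7.

p = 9/11, q = 6/7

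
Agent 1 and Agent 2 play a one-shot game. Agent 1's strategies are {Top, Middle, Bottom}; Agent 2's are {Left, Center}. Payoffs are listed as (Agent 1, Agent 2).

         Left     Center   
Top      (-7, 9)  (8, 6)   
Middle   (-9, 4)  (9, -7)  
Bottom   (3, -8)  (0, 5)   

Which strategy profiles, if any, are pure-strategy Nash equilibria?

Find each player's best response to every opponent strategy; NE are the intersections.
Agent 1's best responses — vs Left: Bottom (payoff 3); vs Center: Middle (payoff 9).
Agent 2's best responses — vs Top: Left (payoff 9); vs Middle: Left (payoff 4); vs Bottom: Center (payoff 5).
No cell has both players best-responding. For instance, Agent 1's best reply to Center is Middle, but against Middle Agent 2 prefers Left over Center.

There is no pure-strategy Nash equilibrium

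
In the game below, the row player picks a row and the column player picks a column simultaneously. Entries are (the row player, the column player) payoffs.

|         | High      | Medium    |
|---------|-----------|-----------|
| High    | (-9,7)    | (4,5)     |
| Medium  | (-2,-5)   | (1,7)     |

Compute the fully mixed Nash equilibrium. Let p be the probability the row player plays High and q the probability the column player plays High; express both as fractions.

p = 6/7, q = 3/10

Each player's mixing probability is pinned down by making the *other* player indifferent.
The column player indifferent between High and Medium: p·7 + (1−p)·(-5) = p·5 + (1−p)·7 ⟹ (-5) + 12p = 7 + (-2)p ⟹ p = 6/7.
The row player indifferent between High and Medium: q·(-9) + (1−q)·4 = q·(-2) + (1−q)·1 ⟹ 4 + (-13)q = 1 + (-3)q ⟹ q = 3/10.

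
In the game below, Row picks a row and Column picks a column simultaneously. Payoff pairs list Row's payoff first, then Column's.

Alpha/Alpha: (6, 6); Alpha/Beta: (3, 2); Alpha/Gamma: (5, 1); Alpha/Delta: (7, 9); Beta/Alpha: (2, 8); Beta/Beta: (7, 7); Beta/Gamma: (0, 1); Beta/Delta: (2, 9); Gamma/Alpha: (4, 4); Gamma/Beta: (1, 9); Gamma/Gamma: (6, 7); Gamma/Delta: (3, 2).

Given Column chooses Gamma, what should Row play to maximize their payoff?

Gamma

With Column fixed at Gamma, Row's payoffs are: Alpha → 5, Beta → 0, Gamma → 6.
The maximum is 6, achieved by Gamma.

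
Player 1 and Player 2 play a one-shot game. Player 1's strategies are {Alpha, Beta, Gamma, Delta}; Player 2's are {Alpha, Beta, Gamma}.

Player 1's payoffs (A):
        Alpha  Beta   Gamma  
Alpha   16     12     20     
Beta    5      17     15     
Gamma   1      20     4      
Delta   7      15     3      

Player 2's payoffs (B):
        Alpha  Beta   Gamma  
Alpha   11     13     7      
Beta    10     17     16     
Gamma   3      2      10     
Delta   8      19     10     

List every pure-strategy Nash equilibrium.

None

A profile is a Nash equilibrium when each player is best-responding to the other.
Player 1's best responses — vs Alpha: Alpha (payoff 16); vs Beta: Gamma (payoff 20); vs Gamma: Alpha (payoff 20).
Player 2's best responses — vs Alpha: Beta (payoff 13); vs Beta: Beta (payoff 17); vs Gamma: Gamma (payoff 10); vs Delta: Beta (payoff 19).
No cell has both players best-responding. For instance, Player 1's best reply to Beta is Gamma, but against Gamma Player 2 prefers Gamma over Beta.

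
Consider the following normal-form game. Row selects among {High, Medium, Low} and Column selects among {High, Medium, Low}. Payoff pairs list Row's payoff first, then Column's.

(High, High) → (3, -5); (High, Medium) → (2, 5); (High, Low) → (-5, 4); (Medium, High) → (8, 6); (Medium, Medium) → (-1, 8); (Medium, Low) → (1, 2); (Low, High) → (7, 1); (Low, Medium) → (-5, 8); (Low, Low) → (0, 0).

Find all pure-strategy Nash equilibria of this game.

Check mutual best responses: a cell is a NE iff neither player can gain by unilaterally deviating.
Row's best responses — vs High: Medium (payoff 8); vs Medium: High (payoff 2); vs Low: Medium (payoff 1).
Column's best responses — vs High: Medium (payoff 5); vs Medium: Medium (payoff 8); vs Low: Medium (payoff 8).
The only mutual best response is (High, Medium); neither player gains by switching there.

(High, Medium)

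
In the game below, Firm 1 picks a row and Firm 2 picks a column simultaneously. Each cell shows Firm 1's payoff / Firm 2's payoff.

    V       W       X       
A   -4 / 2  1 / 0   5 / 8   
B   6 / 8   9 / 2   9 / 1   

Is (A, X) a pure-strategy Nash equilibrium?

No

Holding Firm 2 at X: Firm 1 gets 5 from A but could get 9 by switching to B. Firm 1 has a profitable deviation.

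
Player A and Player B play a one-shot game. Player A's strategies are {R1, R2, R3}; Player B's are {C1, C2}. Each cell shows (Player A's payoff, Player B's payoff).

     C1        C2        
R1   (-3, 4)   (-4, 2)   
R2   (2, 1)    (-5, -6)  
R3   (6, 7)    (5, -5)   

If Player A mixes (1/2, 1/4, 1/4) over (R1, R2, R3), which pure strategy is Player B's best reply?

Player B's best reply maximizes expected payoff against the mix.
C1: (1/2)·4 + (1/4)·1 + (1/4)·7 = 4
C2: (1/2)·2 + (1/4)·(-6) + (1/4)·(-5) = -7/4
Highest expected payoff is 4, from C1.

C1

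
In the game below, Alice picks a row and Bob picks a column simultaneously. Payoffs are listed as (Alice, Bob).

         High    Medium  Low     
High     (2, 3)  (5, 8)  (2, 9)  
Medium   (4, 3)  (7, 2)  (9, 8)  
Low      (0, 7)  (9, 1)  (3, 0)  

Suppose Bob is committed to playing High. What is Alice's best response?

With Bob fixed at High, Alice's payoffs are: High → 2, Medium → 4, Low → 0.
The maximum is 4, achieved by Medium.

Medium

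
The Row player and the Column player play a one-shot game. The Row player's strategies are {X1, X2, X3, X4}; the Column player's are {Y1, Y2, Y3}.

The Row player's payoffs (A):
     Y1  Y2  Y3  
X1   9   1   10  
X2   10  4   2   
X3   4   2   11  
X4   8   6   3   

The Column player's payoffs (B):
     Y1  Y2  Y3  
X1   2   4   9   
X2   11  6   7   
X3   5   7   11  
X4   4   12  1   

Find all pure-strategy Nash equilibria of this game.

(X2, Y1), (X3, Y3), and (X4, Y2)

Find each player's best response to every opponent strategy; NE are the intersections.
The Row player's best responses — vs Y1: X2 (payoff 10); vs Y2: X4 (payoff 6); vs Y3: X3 (payoff 11).
The Column player's best responses — vs X1: Y3 (payoff 9); vs X2: Y1 (payoff 11); vs X3: Y3 (payoff 11); vs X4: Y2 (payoff 12).
Mutual best responses occur at (X2, Y1), (X3, Y3), and (X4, Y2); at each, neither player gains by switching.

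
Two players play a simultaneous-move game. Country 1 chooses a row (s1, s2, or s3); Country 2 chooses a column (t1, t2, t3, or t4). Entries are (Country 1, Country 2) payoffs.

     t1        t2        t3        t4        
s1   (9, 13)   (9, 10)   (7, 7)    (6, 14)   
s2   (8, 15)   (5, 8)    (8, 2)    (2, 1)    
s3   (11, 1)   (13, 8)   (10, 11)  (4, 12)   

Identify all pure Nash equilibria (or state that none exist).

A profile is a Nash equilibrium when each player is best-responding to the other.
Country 1's best responses — vs t1: s3 (payoff 11); vs t2: s3 (payoff 13); vs t3: s3 (payoff 10); vs t4: s1 (payoff 6).
Country 2's best responses — vs s1: t4 (payoff 14); vs s2: t1 (payoff 15); vs s3: t4 (payoff 12).
The only mutual best response is (s1, t4); neither player gains by switching there.

(s1, t4)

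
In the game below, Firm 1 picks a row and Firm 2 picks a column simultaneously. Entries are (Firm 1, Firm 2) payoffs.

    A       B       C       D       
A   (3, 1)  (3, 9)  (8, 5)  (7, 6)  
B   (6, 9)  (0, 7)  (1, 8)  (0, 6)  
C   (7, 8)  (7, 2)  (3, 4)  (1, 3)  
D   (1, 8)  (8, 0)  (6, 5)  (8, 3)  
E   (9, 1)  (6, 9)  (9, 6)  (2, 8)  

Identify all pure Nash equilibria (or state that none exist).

Check mutual best responses: a cell is a NE iff neither player can gain by unilaterally deviating.
Firm 1's best responses — vs A: E (payoff 9); vs B: D (payoff 8); vs C: E (payoff 9); vs D: D (payoff 8).
Firm 2's best responses — vs A: B (payoff 9); vs B: A (payoff 9); vs C: A (payoff 8); vs D: A (payoff 8); vs E: B (payoff 9).
No cell has both players best-responding. For instance, Firm 1's best reply to A is E, but against E Firm 2 prefers B over A.

None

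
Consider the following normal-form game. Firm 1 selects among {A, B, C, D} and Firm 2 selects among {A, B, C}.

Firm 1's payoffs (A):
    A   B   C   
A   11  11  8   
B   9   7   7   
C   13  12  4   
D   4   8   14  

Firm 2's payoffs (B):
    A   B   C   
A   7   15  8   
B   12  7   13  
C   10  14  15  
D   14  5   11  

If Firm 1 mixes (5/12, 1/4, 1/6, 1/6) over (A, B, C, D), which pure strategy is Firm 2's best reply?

B

Compute Firm 2's expected payoff from each pure strategy against the given mix.
A: (5/12)·7 + (1/4)·12 + (1/6)·10 + (1/6)·14 = 119/12
B: (5/12)·15 + (1/4)·7 + (1/6)·14 + (1/6)·5 = 67/6
C: (5/12)·8 + (1/4)·13 + (1/6)·15 + (1/6)·11 = 131/12
Highest expected payoff is 67/6, from B.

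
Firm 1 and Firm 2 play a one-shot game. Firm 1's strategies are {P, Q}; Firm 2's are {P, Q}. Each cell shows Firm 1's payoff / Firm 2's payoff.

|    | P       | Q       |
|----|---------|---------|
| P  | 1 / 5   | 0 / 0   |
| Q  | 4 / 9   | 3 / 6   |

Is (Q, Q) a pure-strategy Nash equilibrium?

Holding Firm 2 at Q: Firm 1 gets 3 from Q, versus 0 from P. No profitable deviation for Firm 1.
Holding Firm 1 at Q: Firm 2 gets 6 from Q but could get 9 by switching to P. Firm 2 has a profitable deviation.

No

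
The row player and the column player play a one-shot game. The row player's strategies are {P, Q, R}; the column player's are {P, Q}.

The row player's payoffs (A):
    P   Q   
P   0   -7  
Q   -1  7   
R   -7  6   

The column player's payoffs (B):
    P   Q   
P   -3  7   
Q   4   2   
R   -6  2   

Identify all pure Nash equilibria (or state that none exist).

None

A profile is a Nash equilibrium when each player is best-responding to the other.
The row player's best responses — vs P: P (payoff 0); vs Q: Q (payoff 7).
The column player's best responses — vs P: Q (payoff 7); vs Q: P (payoff 4); vs R: Q (payoff 2).
No cell has both players best-responding. For instance, the row player's best reply to P is P, but against P the column player prefers Q over P.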